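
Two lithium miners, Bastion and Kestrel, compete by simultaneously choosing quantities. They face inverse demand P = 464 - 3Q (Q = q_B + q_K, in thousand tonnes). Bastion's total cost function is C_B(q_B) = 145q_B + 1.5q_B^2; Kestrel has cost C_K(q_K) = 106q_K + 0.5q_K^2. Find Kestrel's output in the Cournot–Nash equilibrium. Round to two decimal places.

41.94

Bastion's profit: π_B = (464 - 3Q)q_B - (145q_B + (3/2)q_B²). Setting ∂π_B/∂q_B = 0: 319 - 9q_B - 3(q_K) = 0.
Kestrel's profit: π_K = (464 - 3Q)q_K - (106q_K + (1/2)q_K²). Setting ∂π_K/∂q_K = 0: 358 - 7q_K - 3(q_B) = 0.
Rearranging gives the reaction functions q_B = (319 - 3q_K)/9 and q_K = (358 - 3q_B)/7.
Solving the pair: q_B = 1159/54, q_K = 755/18.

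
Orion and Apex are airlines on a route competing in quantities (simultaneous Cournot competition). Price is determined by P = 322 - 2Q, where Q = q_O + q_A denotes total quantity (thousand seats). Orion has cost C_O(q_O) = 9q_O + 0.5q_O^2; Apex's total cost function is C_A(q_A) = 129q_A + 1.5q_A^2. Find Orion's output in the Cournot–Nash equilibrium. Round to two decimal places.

58.23

Orion's profit: π_O = (322 - 2Q)q_O - (9q_O + (1/2)q_O²). Setting ∂π_O/∂q_O = 0: 313 - 5q_O - 2(q_A) = 0.
Apex's profit: π_A = (322 - 2Q)q_A - (129q_A + (3/2)q_A²). Setting ∂π_A/∂q_A = 0: 193 - 7q_A - 2(q_O) = 0.
Best responses: q_O = (313 - 2q_A)/5, q_A = (193 - 2q_O)/7.
Solving the pair: q_O = 1805/31, q_A = 339/31.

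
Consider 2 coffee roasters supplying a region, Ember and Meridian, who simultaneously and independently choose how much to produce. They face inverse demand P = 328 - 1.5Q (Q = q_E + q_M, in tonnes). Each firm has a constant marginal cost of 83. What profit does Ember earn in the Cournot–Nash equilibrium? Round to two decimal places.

4446.30

Each firm earns π_i = (328 - 1.5Q)q_i - 83q_i.
Setting ∂π_i/∂q_i = 0 with rivals' quantities fixed: 245 - 3q_i - (3/2)q_j = 0.
With identical firms every q_j equals q_i, so q_j = q_i and 245 = (9/2)q_i, giving q_i = 490/9.
Price P = 328 - (3/2)·(980/9) = 494/3.
Ember's profit: (494/3 - 83)·(490/9) = 4446.2963.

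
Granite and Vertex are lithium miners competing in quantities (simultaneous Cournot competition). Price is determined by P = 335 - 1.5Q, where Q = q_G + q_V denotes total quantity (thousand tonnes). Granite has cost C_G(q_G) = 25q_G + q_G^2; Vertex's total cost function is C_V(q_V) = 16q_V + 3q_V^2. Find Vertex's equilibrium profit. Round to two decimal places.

Granite's profit: π_G = (335 - 1.5Q)q_G - (25q_G + q_G²). Setting ∂π_G/∂q_G = 0: 310 - 5q_G - (3/2)(q_V) = 0.
Vertex's first-order condition: 319 - 9q_V - (3/2)(q_G) = 0.
Best responses: q_G = (310 - (3/2)q_V)/5, q_V = (319 - (3/2)q_G)/9.
Substituting one into the other gives q_G = 54.0702 and q_V = 26.4327.
Price P = 335 - (3/2)·80.5029 = 214.2456.
Vertex's profit: 214.2456·26.4327 - 16·26.4327 - 3·26.4327² = 3144.1059.

3144.11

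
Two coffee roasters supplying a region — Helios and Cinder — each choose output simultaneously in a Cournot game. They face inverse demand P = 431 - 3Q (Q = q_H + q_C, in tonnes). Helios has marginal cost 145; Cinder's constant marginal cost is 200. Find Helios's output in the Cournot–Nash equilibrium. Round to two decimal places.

Helios's profit: π_H = (431 - 3Q)q_H - (145q_H). Setting ∂π_H/∂q_H = 0: 286 - 6q_H - 3(q_C) = 0.
Cinder's first-order condition: 231 - 6q_C - 3(q_H) = 0.
Rearranging gives the reaction functions q_H = (286 - 3q_C)/6 and q_C = (231 - 3q_H)/6.
Solving the pair: q_H = 341/9, q_C = 176/9.

37.89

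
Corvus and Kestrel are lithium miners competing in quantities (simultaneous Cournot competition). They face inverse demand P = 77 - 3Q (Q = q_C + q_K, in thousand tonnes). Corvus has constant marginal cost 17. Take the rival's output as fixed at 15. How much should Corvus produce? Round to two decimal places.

With the rival's output fixed at 15, Corvus's profit is π_C = (77 - 3·15 - 3q_C)q_C - (17q_C) = (32 - 3q_C)q_C - (17q_C).
∂π_C/∂q_C = 15 - 6q_C = 0, so q_C = 5/2.

2.50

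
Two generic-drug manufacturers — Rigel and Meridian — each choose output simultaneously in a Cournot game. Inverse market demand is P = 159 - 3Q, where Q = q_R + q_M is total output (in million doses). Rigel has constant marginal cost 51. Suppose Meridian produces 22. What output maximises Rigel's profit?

With the rival's output fixed at 22, Rigel's profit is π_R = (159 - 3·22 - 3q_R)q_R - (51q_R) = (93 - 3q_R)q_R - (51q_R).
∂π_R/∂q_R = 42 - 6q_R = 0, so q_R = 7.

7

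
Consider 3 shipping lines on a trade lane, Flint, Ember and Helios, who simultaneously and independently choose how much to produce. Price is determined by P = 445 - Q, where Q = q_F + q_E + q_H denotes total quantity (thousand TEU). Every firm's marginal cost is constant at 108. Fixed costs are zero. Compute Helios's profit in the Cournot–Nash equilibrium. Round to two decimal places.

7098.06

Each firm earns π_i = (445 - Q)q_i - 108q_i.
Setting ∂π_i/∂q_i = 0 with rivals' quantities fixed: 337 - 2q_i - Σ_{j≠i} q_j = 0.
With identical firms every q_j equals q_i, so Σ_{j≠i} q_j = 2q_i and 337 = 4q_i, giving q_i = 337/4.
Price P = 445 - 1011/4 = 769/4.
Helios's profit: (769/4 - 108)·(337/4) = 7098.0625.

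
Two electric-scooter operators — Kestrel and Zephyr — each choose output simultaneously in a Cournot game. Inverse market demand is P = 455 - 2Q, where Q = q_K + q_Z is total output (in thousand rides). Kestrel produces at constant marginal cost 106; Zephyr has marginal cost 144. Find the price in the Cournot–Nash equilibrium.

235

Kestrel's profit: π_K = (455 - 2Q)q_K - (106q_K). Setting ∂π_K/∂q_K = 0: 349 - 4q_K - 2(q_Z) = 0.
Zephyr's profit: π_Z = (455 - 2Q)q_Z - (144q_Z). Setting ∂π_Z/∂q_Z = 0: 311 - 4q_Z - 2(q_K) = 0.
Rearranging gives the reaction functions q_K = (349 - 2q_Z)/4 and q_Z = (311 - 2q_K)/4.
Solving the pair: q_K = 129/2, q_Z = 91/2.
Total output Q = 110, so price P = 455 - 2·110 = 235.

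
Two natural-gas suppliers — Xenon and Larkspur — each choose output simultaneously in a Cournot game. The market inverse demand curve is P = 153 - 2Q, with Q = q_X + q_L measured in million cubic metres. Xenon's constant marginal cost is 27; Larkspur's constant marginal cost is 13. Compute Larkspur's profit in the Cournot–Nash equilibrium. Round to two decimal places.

1317.56

Xenon's profit: π_X = (153 - 2Q)q_X - (27q_X). Setting ∂π_X/∂q_X = 0: 126 - 4q_X - 2(q_L) = 0.
Larkspur's profit: π_L = (153 - 2Q)q_L - (13q_L). Setting ∂π_L/∂q_L = 0: 140 - 4q_L - 2(q_X) = 0.
Rearranging gives the reaction functions q_X = (126 - 2q_L)/4 and q_L = (140 - 2q_X)/4.
Solving the pair: q_X = 56/3, q_L = 77/3.
Price P = 153 - 2·(133/3) = 193/3.
Larkspur's profit: (193/3 - 13)·(77/3) = 1317.5556.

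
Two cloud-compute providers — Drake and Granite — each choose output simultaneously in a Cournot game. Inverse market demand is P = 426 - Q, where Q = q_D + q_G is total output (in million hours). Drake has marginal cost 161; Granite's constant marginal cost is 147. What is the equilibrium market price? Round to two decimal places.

244.67

Drake's profit: π_D = (426 - Q)q_D - (161q_D). Setting ∂π_D/∂q_D = 0: 265 - 2q_D - (q_G) = 0.
Granite's first-order condition: 279 - 2q_G - (q_D) = 0.
Rearranging gives the reaction functions q_D = (265 - q_G)/2 and q_G = (279 - q_D)/2.
Substituting one into the other gives q_D = 251/3 and q_G = 293/3.
Total output Q = 544/3, so price P = 426 - 544/3 = 734/3.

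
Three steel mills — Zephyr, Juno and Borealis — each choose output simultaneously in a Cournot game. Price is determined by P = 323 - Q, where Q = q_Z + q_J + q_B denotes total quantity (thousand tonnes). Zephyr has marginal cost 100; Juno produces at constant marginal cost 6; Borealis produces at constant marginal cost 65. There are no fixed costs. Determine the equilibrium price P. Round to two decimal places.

123.50

Zephyr's profit: π_Z = (323 - Q)q_Z - (100q_Z). Setting ∂π_Z/∂q_Z = 0: 223 - 2q_Z - (q_J + q_B) = 0.
Juno's first-order condition: 317 - 2q_J - (q_Z + q_B) = 0.
Borealis's profit: π_B = (323 - Q)q_B - (65q_B). Setting ∂π_B/∂q_B = 0: 258 - 2q_B - (q_Z + q_J) = 0.
Summing all 3 equations gives 798 − 4Q = 0, hence Q = 399/2.
Back-substituting: q_Z = (223 − 399/2) = 47/2, q_J = (317 − 399/2) = 235/2, q_B = (258 − 399/2) = 117/2.
Total output Q = 399/2, so price P = 323 - 399/2 = 247/2.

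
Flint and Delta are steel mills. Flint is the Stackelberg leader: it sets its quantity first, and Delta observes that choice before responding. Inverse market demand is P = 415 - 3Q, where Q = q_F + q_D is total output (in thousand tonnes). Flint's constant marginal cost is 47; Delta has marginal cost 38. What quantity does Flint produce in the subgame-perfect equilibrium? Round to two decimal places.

Solve by backward induction. Given q_F, the follower Delta maximises π_D = (415 - 3q_F - 3q_D)q_D - 38q_D.
Follower FOC: 377 - 3q_F - 6q_D = 0, so q_D(q_F) = (377 - 3q_F)/6.
The leader anticipates this reaction. Substituting into P = 415 - 3Q gives P = 453/2 - (3/2)q_F, so π_F = (453/2 - (3/2)q_F)q_F - 47q_F.
The leader's first-order condition 359/2 - 3q_F = 0 yields q_F = 359/6.
Then q_D = (377 - 3·(359/6))/6 = 395/12.

59.83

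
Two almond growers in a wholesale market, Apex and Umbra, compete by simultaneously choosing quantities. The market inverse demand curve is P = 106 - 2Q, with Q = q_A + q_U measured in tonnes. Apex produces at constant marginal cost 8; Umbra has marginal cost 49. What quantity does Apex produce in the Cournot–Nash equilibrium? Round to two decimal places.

Apex's profit: π_A = (106 - 2Q)q_A - (8q_A). Setting ∂π_A/∂q_A = 0: 98 - 4q_A - 2(q_U) = 0.
Umbra's first-order condition: 57 - 4q_U - 2(q_A) = 0.
Best responses: q_A = (98 - 2q_U)/4, q_U = (57 - 2q_A)/4.
Solving the pair: q_A = 139/6, q_U = 8/3.

23.17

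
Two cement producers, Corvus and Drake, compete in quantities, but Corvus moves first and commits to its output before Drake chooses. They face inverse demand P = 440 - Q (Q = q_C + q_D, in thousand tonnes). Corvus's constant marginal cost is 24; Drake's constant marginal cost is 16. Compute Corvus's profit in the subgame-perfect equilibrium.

The follower Drake best-responds to any q_C: π_D = (440 - Q)q_D - 16q_D.
∂π_D/∂q_D = 424 - q_C - 2q_D = 0 gives the reaction function q_D = (424 - q_C)/2.
Corvus substitutes q_D(q_C) into its own profit: π_C = q_C(440 - q_C - (424 - q_C)/2) - 24q_C = (228 - (1/2)q_C)q_C - 24q_C.
Leader FOC: 204 - q_C = 0, so q_C = 204.
Then q_D = (424 - 204)/2 = 110.
Price P = 440 - 314 = 126.
Corvus's profit: (126 - 24)·204 = 20808.

20808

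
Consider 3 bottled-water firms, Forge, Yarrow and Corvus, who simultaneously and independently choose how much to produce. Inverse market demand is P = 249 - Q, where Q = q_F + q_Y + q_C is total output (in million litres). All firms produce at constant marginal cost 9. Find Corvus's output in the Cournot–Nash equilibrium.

Each firm earns π_i = (249 - Q)q_i - 9q_i.
First-order condition (treating rivals' output as given): 240 - 2q_i - Σ_{j≠i} q_j = 0.
With identical firms every q_j equals q_i, so Σ_{j≠i} q_j = 2q_i and 240 = 4q_i, giving q_i = 60.

60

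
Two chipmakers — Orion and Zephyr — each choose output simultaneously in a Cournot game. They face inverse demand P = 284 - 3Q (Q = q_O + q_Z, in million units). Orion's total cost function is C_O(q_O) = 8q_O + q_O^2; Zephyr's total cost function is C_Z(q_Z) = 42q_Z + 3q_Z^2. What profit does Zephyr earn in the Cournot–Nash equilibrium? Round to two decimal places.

973.18

Orion's profit: π_O = (284 - 3Q)q_O - (8q_O + q_O²). Setting ∂π_O/∂q_O = 0: 276 - 8q_O - 3(q_Z) = 0.
Zephyr's profit: π_Z = (284 - 3Q)q_Z - (42q_Z + 3q_Z²). Setting ∂π_Z/∂q_Z = 0: 242 - 12q_Z - 3(q_O) = 0.
Rearranging gives the reaction functions q_O = (276 - 3q_Z)/8 and q_Z = (242 - 3q_O)/12.
Substituting one into the other gives q_O = 862/29 and q_Z = 1108/87.
Price P = 284 - 3·42.4598 = 156.6207.
Zephyr's profit: 156.6207·(1108/87) - 42·(1108/87) - 3(1108/87)² = 973.1780.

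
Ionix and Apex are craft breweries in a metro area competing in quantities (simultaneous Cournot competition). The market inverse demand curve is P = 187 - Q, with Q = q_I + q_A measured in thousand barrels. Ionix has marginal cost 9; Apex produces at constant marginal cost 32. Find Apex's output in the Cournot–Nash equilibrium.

44

Ionix's profit: π_I = (187 - Q)q_I - (9q_I). Setting ∂π_I/∂q_I = 0: 178 - 2q_I - (q_A) = 0.
Apex's profit: π_A = (187 - Q)q_A - (32q_A). Setting ∂π_A/∂q_A = 0: 155 - 2q_A - (q_I) = 0.
So q_I = (178 - q_A)/2 and q_A = (155 - q_I)/2.
Substituting one into the other gives q_I = 67 and q_A = 44.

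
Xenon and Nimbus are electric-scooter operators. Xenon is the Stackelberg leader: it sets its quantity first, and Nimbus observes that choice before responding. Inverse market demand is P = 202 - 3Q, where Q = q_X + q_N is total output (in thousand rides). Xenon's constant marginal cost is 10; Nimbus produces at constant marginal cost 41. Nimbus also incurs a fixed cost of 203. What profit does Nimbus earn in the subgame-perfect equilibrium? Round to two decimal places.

The follower Nimbus best-responds to any q_X: π_N = (202 - 3Q)q_N - 41q_N.
Follower FOC: 161 - 3q_X - 6q_N = 0, so q_N(q_X) = (161 - 3q_X)/6.
Xenon substitutes q_N(q_X) into its own profit: π_X = q_X(202 - 3q_X - (161 - 3q_X)/2) - 10q_X = (243/2 - (3/2)q_X)q_X - 10q_X.
Maximising: ∂π_X/∂q_X = 223/2 - 3q_X = 0, giving q_X = 223/6.
Then q_N = (161 - 3·(223/6))/6 = 33/4.
Price P = 202 - 3·(545/12) = 263/4.
Nimbus's profit: (263/4 - 41)·(33/4) - 203 = 19/16.

1.19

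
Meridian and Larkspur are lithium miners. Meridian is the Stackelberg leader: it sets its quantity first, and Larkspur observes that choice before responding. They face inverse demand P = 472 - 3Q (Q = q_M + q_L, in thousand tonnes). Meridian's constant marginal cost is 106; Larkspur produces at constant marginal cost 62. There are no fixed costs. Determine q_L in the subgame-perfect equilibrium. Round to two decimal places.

41.50

Solve by backward induction. Given q_M, the follower Larkspur maximises π_L = (472 - 3q_M - 3q_L)q_L - 62q_L.
∂π_L/∂q_L = 410 - 3q_M - 6q_L = 0 gives the reaction function q_L = (410 - 3q_M)/6.
The leader anticipates this reaction. Substituting into P = 472 - 3Q gives P = 267 - (3/2)q_M, so π_M = (267 - (3/2)q_M)q_M - 106q_M.
Leader FOC: 161 - 3q_M = 0, so q_M = 161/3.
Then q_L = (410 - 3·(161/3))/6 = 83/2.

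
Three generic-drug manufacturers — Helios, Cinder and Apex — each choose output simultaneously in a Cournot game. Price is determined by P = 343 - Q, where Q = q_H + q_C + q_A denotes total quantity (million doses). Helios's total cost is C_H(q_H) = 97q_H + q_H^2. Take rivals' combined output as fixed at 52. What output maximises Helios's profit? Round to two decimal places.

48.50

With rivals' combined output fixed at 52, Helios's profit is π_H = (343 - 52 - q_H)q_H - (97q_H + q_H²) = (291 - q_H)q_H - (97q_H + q_H²).
∂π_H/∂q_H = 194 - 4q_H = 0, so q_H = 97/2.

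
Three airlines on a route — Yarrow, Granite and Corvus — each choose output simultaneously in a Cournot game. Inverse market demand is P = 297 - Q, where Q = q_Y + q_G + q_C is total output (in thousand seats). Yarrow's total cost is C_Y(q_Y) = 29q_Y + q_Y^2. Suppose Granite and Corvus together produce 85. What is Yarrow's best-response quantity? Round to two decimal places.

With rivals' combined output fixed at 85, Yarrow's profit is π_Y = (297 - 85 - q_Y)q_Y - (29q_Y + q_Y²) = (212 - q_Y)q_Y - (29q_Y + q_Y²).
∂π_Y/∂q_Y = 183 - 4q_Y = 0, so q_Y = 183/4.

45.75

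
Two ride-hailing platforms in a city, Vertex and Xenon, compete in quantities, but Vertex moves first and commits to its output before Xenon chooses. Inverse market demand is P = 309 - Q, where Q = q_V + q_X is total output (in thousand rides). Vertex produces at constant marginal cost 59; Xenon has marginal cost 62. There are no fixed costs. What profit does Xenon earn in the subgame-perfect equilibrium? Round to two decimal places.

Solve by backward induction. Given q_V, the follower Xenon maximises π_X = (309 - q_V - q_X)q_X - 62q_X.
Setting the follower's marginal profit to zero, 247 - q_V - 2q_X = 0, i.e. q_X = (247 - q_V)/2.
Vertex substitutes q_X(q_V) into its own profit: π_V = q_V(309 - q_V - (247 - q_V)/2) - 59q_V = (371/2 - (1/2)q_V)q_V - 59q_V.
Leader FOC: 253/2 - q_V = 0, so q_V = 253/2.
Then q_X = (247 - 253/2)/2 = 241/4.
Price P = 309 - 747/4 = 489/4.
Xenon's profit: (489/4 - 62)·(241/4) = 3630.0625.

3630.06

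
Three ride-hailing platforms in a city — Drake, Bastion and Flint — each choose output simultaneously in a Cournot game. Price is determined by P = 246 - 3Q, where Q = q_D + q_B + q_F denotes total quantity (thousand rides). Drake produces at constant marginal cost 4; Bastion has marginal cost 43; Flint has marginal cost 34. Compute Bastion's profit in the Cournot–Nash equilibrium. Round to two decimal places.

Drake's profit: π_D = (246 - 3Q)q_D - (4q_D). Setting ∂π_D/∂q_D = 0: 242 - 6q_D - 3(q_B + q_F) = 0.
Bastion's first-order condition: 203 - 6q_B - 3(q_D + q_F) = 0.
Flint's profit: π_F = (246 - 3Q)q_F - (34q_F). Setting ∂π_F/∂q_F = 0: 212 - 6q_F - 3(q_D + q_B) = 0.
Adding the 3 first-order conditions: 657 − 12Q = 0, so Q = 219/4.
Back-substituting: q_D = (242 − 657/4)/3 = 311/12, q_B = (203 − 657/4)/3 = 155/12, q_F = (212 − 657/4)/3 = 191/12.
Price P = 246 - 3·(219/4) = 327/4.
Bastion's profit: (327/4 - 43)·(155/12) = 500.5208.

500.52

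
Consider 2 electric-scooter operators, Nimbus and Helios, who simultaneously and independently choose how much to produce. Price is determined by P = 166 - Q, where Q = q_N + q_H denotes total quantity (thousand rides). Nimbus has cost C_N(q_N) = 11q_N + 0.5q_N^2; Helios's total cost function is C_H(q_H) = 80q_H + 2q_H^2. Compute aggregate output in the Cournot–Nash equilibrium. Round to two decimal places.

55.71

Nimbus's profit: π_N = (166 - Q)q_N - (11q_N + (1/2)q_N²). Setting ∂π_N/∂q_N = 0: 155 - 3q_N - (q_H) = 0.
Helios's profit: π_H = (166 - Q)q_H - (80q_H + 2q_H²). Setting ∂π_H/∂q_H = 0: 86 - 6q_H - (q_N) = 0.
Best responses: q_N = (155 - q_H)/3, q_H = (86 - q_N)/6.
Solving the pair: q_N = 844/17, q_H = 103/17.
Total output Q = 844/17 + 103/17 = 947/17.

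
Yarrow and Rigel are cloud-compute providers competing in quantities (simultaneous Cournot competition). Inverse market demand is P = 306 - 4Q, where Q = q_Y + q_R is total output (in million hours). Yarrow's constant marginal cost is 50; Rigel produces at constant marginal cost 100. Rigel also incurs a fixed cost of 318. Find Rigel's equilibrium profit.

358

Yarrow's profit: π_Y = (306 - 4Q)q_Y - (50q_Y). Setting ∂π_Y/∂q_Y = 0: 256 - 8q_Y - 4(q_R) = 0.
Rigel's first-order condition: 206 - 8q_R - 4(q_Y) = 0.
Best responses: q_Y = (256 - 4q_R)/8, q_R = (206 - 4q_Y)/8.
Solving the pair: q_Y = 51/2, q_R = 13.
Price P = 306 - 4·(77/2) = 152.
Rigel's profit: (152 - 100)·13 - 318 = 358.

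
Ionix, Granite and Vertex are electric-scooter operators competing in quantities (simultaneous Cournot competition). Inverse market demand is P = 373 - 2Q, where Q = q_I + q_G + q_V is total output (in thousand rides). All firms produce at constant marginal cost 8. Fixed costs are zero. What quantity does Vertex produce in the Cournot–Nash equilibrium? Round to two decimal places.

45.63

Each firm earns π_i = (373 - 2Q)q_i - 8q_i.
Setting ∂π_i/∂q_i = 0 with rivals' quantities fixed: 365 - 4q_i - 2·Σ_{j≠i} q_j = 0.
By symmetry each firm produces the same amount; substituting Σ_{j≠i} q_j = 2q_i yields q_i = 365/8.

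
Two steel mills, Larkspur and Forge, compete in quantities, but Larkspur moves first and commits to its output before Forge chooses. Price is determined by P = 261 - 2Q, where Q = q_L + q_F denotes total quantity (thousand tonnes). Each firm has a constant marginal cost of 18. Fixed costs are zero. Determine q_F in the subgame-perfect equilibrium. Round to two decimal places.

30.38

The follower Forge best-responds to any q_L: π_F = (261 - 2Q)q_F - 18q_F.
Setting the follower's marginal profit to zero, 243 - 2q_L - 4q_F = 0, i.e. q_F = (243 - 2q_L)/4.
The leader anticipates this reaction. Substituting into P = 261 - 2Q gives P = 279/2 - q_L, so π_L = (279/2 - q_L)q_L - 18q_L.
The leader's first-order condition 243/2 - 2q_L = 0 yields q_L = 243/4.
Then q_F = (243 - 2·(243/4))/4 = 243/8.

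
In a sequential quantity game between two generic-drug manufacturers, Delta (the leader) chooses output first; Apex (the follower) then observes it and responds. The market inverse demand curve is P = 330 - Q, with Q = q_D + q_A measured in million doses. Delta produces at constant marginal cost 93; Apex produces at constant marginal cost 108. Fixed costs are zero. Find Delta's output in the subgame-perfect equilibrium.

126

The follower Apex best-responds to any q_D: π_A = (330 - Q)q_A - 108q_A.
Setting the follower's marginal profit to zero, 222 - q_D - 2q_A = 0, i.e. q_A = (222 - q_D)/2.
The leader anticipates this reaction. Substituting into P = 330 - Q gives P = 219 - (1/2)q_D, so π_D = (219 - (1/2)q_D)q_D - 93q_D.
Maximising: ∂π_D/∂q_D = 126 - q_D = 0, giving q_D = 126.
Then q_A = (222 - 126)/2 = 48.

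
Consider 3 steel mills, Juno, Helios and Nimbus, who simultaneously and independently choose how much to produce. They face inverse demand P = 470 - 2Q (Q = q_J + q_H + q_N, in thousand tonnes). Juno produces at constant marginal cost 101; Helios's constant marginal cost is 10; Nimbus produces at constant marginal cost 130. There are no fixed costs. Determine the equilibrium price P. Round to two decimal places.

Juno's profit: π_J = (470 - 2Q)q_J - (101q_J). Setting ∂π_J/∂q_J = 0: 369 - 4q_J - 2(q_H + q_N) = 0.
Helios's first-order condition: 460 - 4q_H - 2(q_J + q_N) = 0.
Nimbus's first-order condition: 340 - 4q_N - 2(q_J + q_H) = 0.
Adding the 3 conditions: 1169 − 4Q − 4Q = 0, i.e. Q = 1169/8.
Back-substituting: q_J = (369 − 1169/4)/2 = 307/8, q_H = (460 − 1169/4)/2 = 671/8, q_N = (340 − 1169/4)/2 = 191/8.
Total output Q = 1169/8, so price P = 470 - 2·(1169/8) = 711/4.

177.75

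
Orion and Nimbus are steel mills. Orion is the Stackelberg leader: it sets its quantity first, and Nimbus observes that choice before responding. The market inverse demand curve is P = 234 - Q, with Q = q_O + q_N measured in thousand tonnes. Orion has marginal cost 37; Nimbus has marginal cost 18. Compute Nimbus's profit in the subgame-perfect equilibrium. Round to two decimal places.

Solve by backward induction. Given q_O, the follower Nimbus maximises π_N = (234 - q_O - q_N)q_N - 18q_N.
Setting the follower's marginal profit to zero, 216 - q_O - 2q_N = 0, i.e. q_N = (216 - q_O)/2.
Orion substitutes q_N(q_O) into its own profit: π_O = q_O(234 - q_O - (216 - q_O)/2) - 37q_O = (126 - (1/2)q_O)q_O - 37q_O.
Leader FOC: 89 - q_O = 0, so q_O = 89.
Then q_N = (216 - 89)/2 = 127/2.
Price P = 234 - 305/2 = 163/2.
Nimbus's profit: (163/2 - 18)·(127/2) = 4032.2500.

4032.25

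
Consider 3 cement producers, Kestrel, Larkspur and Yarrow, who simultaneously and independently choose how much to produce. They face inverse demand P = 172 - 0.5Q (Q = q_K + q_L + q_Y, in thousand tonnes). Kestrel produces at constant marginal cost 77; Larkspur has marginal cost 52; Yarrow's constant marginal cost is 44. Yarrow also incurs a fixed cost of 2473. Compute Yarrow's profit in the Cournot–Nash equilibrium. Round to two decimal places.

1097.13

Kestrel's profit: π_K = (172 - 0.5Q)q_K - (77q_K). Setting ∂π_K/∂q_K = 0: 95 - q_K - (1/2)(q_L + q_Y) = 0.
Larkspur's first-order condition: 120 - q_L - (1/2)(q_K + q_Y) = 0.
Yarrow's first-order condition: 128 - q_Y - (1/2)(q_K + q_L) = 0.
Adding the 3 conditions: 343 − Q − Q = 0, i.e. Q = 343/2.
Back-substituting: q_K = (95 − 343/4)/(1/2) = 37/2, q_L = (120 − 343/4)/(1/2) = 137/2, q_Y = (128 − 343/4)/(1/2) = 169/2.
Price P = 172 - (1/2)·(343/2) = 345/4.
Yarrow's profit: (345/4 - 44)·(169/2) - 2473 = 1097.1250.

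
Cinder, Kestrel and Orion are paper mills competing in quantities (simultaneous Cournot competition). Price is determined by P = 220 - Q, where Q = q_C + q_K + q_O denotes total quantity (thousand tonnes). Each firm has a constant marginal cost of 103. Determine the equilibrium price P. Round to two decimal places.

132.25

A representative firm's profit is π_i = q_i(220 - Q) - 103q_i.
First-order condition (treating rivals' output as given): 117 - 2q_i - Σ_{j≠i} q_j = 0.
With identical firms every q_j equals q_i, so Σ_{j≠i} q_j = 2q_i and 117 = 4q_i, giving q_i = 117/4.
Total output Q = 351/4, so price P = 220 - 351/4 = 529/4.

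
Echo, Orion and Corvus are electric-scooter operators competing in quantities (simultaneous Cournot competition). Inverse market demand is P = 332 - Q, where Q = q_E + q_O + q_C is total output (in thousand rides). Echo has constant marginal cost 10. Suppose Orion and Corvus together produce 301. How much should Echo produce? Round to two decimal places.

With rivals' combined output fixed at 301, Echo's profit is π_E = (332 - 301 - q_E)q_E - (10q_E) = (31 - q_E)q_E - (10q_E).
∂π_E/∂q_E = 21 - 2q_E = 0, so q_E = 21/2.

10.50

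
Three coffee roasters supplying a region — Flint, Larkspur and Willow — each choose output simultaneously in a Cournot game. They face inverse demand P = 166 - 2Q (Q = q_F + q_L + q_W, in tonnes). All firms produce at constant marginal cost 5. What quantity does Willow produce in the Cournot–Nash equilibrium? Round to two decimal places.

20.13

A representative firm's profit is π_i = q_i(166 - 2Q) - 5q_i.
Setting ∂π_i/∂q_i = 0 with rivals' quantities fixed: 161 - 4q_i - 2·Σ_{j≠i} q_j = 0.
With identical firms every q_j equals q_i, so Σ_{j≠i} q_j = 2q_i and 161 = 8q_i, giving q_i = 161/8.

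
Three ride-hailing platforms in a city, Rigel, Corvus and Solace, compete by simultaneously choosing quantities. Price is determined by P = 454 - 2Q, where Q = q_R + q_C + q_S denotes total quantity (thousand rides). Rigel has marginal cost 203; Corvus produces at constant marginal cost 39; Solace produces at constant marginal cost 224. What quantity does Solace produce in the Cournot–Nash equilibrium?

3

Rigel's profit: π_R = (454 - 2Q)q_R - (203q_R). Setting ∂π_R/∂q_R = 0: 251 - 4q_R - 2(q_C + q_S) = 0.
Corvus's profit: π_C = (454 - 2Q)q_C - (39q_C). Setting ∂π_C/∂q_C = 0: 415 - 4q_C - 2(q_R + q_S) = 0.
Solace's profit: π_S = (454 - 2Q)q_S - (224q_S). Setting ∂π_S/∂q_S = 0: 230 - 4q_S - 2(q_R + q_C) = 0.
Adding the 3 first-order conditions: 896 − 8Q = 0, so Q = 112.
Back-substituting: q_R = (251 − 224)/2 = 27/2, q_C = (415 − 224)/2 = 191/2, q_S = (230 − 224)/2 = 3.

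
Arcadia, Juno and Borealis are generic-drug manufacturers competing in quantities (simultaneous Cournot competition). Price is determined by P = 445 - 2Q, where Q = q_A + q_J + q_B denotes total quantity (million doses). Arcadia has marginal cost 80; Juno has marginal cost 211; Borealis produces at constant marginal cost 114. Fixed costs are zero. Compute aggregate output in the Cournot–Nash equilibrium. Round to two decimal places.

116.25

Arcadia's profit: π_A = (445 - 2Q)q_A - (80q_A). Setting ∂π_A/∂q_A = 0: 365 - 4q_A - 2(q_J + q_B) = 0.
Juno's profit: π_J = (445 - 2Q)q_J - (211q_J). Setting ∂π_J/∂q_J = 0: 234 - 4q_J - 2(q_A + q_B) = 0.
Borealis's profit: π_B = (445 - 2Q)q_B - (114q_B). Setting ∂π_B/∂q_B = 0: 331 - 4q_B - 2(q_A + q_J) = 0.
Summing all 3 equations gives 930 − 8Q = 0, hence Q = 465/4.
Back-substituting: q_A = (365 − 465/2)/2 = 265/4, q_J = (234 − 465/2)/2 = 3/4, q_B = (331 − 465/2)/2 = 197/4.
Total output Q = 265/4 + 3/4 + 197/4 = 465/4.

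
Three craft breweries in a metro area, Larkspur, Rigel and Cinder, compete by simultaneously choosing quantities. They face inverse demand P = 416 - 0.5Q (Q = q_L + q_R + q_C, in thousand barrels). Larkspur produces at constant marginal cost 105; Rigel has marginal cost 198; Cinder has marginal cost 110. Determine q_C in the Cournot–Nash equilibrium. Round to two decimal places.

194.50

Larkspur's profit: π_L = (416 - 0.5Q)q_L - (105q_L). Setting ∂π_L/∂q_L = 0: 311 - q_L - (1/2)(q_R + q_C) = 0.
Rigel's profit: π_R = (416 - 0.5Q)q_R - (198q_R). Setting ∂π_R/∂q_R = 0: 218 - q_R - (1/2)(q_L + q_C) = 0.
Cinder's profit: π_C = (416 - 0.5Q)q_C - (110q_C). Setting ∂π_C/∂q_C = 0: 306 - q_C - (1/2)(q_L + q_R) = 0.
Adding the 3 first-order conditions: 835 − 2Q = 0, so Q = 835/2.
Back-substituting: q_L = (311 − 835/4)/(1/2) = 409/2, q_R = (218 − 835/4)/(1/2) = 37/2, q_C = (306 − 835/4)/(1/2) = 389/2.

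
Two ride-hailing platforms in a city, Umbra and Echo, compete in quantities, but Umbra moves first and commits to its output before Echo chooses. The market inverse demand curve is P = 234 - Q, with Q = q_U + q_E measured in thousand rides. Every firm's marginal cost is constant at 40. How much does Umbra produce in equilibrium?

Solve by backward induction. Given q_U, the follower Echo maximises π_E = (234 - q_U - q_E)q_E - 40q_E.
Follower FOC: 194 - q_U - 2q_E = 0, so q_E(q_U) = (194 - q_U)/2.
The leader anticipates this reaction. Substituting into P = 234 - Q gives P = 137 - (1/2)q_U, so π_U = (137 - (1/2)q_U)q_U - 40q_U.
Maximising: ∂π_U/∂q_U = 97 - q_U = 0, giving q_U = 97.
Then q_E = (194 - 97)/2 = 97/2.

97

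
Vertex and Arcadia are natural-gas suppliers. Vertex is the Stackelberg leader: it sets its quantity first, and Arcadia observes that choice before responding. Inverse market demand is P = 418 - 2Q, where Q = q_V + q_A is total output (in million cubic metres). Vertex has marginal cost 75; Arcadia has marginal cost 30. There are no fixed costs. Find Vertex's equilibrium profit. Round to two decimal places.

5550.25

Solve by backward induction. Given q_V, the follower Arcadia maximises π_A = (418 - 2q_V - 2q_A)q_A - 30q_A.
Setting the follower's marginal profit to zero, 388 - 2q_V - 4q_A = 0, i.e. q_A = (388 - 2q_V)/4.
Vertex substitutes q_A(q_V) into its own profit: π_V = q_V(418 - 2q_V - (388 - 2q_V)/2) - 75q_V = (224 - q_V)q_V - 75q_V.
Maximising: ∂π_V/∂q_V = 149 - 2q_V = 0, giving q_V = 149/2.
Then q_A = (388 - 2·(149/2))/4 = 239/4.
Price P = 418 - 2·(537/4) = 299/2.
Vertex's profit: (299/2 - 75)·(149/2) = 5550.2500.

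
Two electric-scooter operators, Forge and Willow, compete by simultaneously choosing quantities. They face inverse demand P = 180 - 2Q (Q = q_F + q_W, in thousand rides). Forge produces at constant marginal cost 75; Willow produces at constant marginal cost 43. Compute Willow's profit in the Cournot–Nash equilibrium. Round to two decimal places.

Forge's profit: π_F = (180 - 2Q)q_F - (75q_F). Setting ∂π_F/∂q_F = 0: 105 - 4q_F - 2(q_W) = 0.
Willow's first-order condition: 137 - 4q_W - 2(q_F) = 0.
Rearranging gives the reaction functions q_F = (105 - 2q_W)/4 and q_W = (137 - 2q_F)/4.
Substituting one into the other gives q_F = 73/6 and q_W = 169/6.
Price P = 180 - 2·(121/3) = 298/3.
Willow's profit: (298/3 - 43)·(169/6) = 1586.7222.

1586.72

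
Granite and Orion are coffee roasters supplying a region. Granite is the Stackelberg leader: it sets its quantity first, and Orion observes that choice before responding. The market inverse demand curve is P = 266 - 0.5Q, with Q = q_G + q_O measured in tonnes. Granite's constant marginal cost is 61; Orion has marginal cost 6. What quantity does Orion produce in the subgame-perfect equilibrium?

185

The follower Orion best-responds to any q_G: π_O = (266 - 0.5Q)q_O - 6q_O.
Follower FOC: 260 - (1/2)q_G - q_O = 0, so q_O(q_G) = (260 - (1/2)q_G).
Granite substitutes q_O(q_G) into its own profit: π_G = q_G(266 - (1/2)q_G - (260 - (1/2)q_G)/2) - 61q_G = (136 - (1/4)q_G)q_G - 61q_G.
The leader's first-order condition 75 - (1/2)q_G = 0 yields q_G = 150.
Then q_O = (260 - (1/2)·150) = 185.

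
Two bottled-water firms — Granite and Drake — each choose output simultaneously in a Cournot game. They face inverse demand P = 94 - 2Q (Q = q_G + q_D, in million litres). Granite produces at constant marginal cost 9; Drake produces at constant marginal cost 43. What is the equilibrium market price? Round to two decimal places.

48.67

Granite's profit: π_G = (94 - 2Q)q_G - (9q_G). Setting ∂π_G/∂q_G = 0: 85 - 4q_G - 2(q_D) = 0.
Drake's profit: π_D = (94 - 2Q)q_D - (43q_D). Setting ∂π_D/∂q_D = 0: 51 - 4q_D - 2(q_G) = 0.
Rearranging gives the reaction functions q_G = (85 - 2q_D)/4 and q_D = (51 - 2q_G)/4.
Substituting one into the other gives q_G = 119/6 and q_D = 17/6.
Total output Q = 68/3, so price P = 94 - 2·(68/3) = 146/3.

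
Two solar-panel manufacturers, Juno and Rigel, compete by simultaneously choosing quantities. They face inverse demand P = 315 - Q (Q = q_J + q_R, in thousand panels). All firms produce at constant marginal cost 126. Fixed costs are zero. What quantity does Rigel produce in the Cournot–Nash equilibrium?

63

A representative firm's profit is π_i = q_i(315 - Q) - 126q_i.
Setting ∂π_i/∂q_i = 0 with rivals' quantities fixed: 189 - 2q_i - q_j = 0.
With identical firms every q_j equals q_i, so q_j = q_i and 189 = 3q_i, giving q_i = 63.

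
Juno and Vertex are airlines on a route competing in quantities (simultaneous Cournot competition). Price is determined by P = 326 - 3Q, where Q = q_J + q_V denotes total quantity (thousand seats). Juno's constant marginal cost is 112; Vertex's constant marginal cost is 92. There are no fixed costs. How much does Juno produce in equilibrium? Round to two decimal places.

21.56

Juno's profit: π_J = (326 - 3Q)q_J - (112q_J). Setting ∂π_J/∂q_J = 0: 214 - 6q_J - 3(q_V) = 0.
Vertex's profit: π_V = (326 - 3Q)q_V - (92q_V). Setting ∂π_V/∂q_V = 0: 234 - 6q_V - 3(q_J) = 0.
Best responses: q_J = (214 - 3q_V)/6, q_V = (234 - 3q_J)/6.
Substituting one into the other gives q_J = 194/9 and q_V = 254/9.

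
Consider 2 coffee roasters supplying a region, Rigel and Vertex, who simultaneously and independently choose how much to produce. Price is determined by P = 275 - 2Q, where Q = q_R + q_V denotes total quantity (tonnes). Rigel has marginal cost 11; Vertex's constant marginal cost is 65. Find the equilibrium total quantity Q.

79

Rigel's profit: π_R = (275 - 2Q)q_R - (11q_R). Setting ∂π_R/∂q_R = 0: 264 - 4q_R - 2(q_V) = 0.
Vertex's profit: π_V = (275 - 2Q)q_V - (65q_V). Setting ∂π_V/∂q_V = 0: 210 - 4q_V - 2(q_R) = 0.
Rearranging gives the reaction functions q_R = (264 - 2q_V)/4 and q_V = (210 - 2q_R)/4.
Solving the pair: q_R = 53, q_V = 26.
Total output Q = 53 + 26 = 79.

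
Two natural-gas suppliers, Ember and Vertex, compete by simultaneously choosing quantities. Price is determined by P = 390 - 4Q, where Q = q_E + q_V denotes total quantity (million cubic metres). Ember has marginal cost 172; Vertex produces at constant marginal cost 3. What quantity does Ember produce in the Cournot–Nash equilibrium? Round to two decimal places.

Ember's profit: π_E = (390 - 4Q)q_E - (172q_E). Setting ∂π_E/∂q_E = 0: 218 - 8q_E - 4(q_V) = 0.
Vertex's profit: π_V = (390 - 4Q)q_V - (3q_V). Setting ∂π_V/∂q_V = 0: 387 - 8q_V - 4(q_E) = 0.
So q_E = (218 - 4q_V)/8 and q_V = (387 - 4q_E)/8.
Solving the pair: q_E = 49/12, q_V = 139/3.

4.08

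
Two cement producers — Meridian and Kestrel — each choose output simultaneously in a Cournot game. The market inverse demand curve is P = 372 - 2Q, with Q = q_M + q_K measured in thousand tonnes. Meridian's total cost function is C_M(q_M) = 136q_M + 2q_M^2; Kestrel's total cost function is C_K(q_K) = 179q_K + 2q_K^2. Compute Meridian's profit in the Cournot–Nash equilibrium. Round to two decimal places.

Meridian's profit: π_M = (372 - 2Q)q_M - (136q_M + 2q_M²). Setting ∂π_M/∂q_M = 0: 236 - 8q_M - 2(q_K) = 0.
Kestrel's first-order condition: 193 - 8q_K - 2(q_M) = 0.
Best responses: q_M = (236 - 2q_K)/8, q_K = (193 - 2q_M)/8.
Solving the pair: q_M = 751/30, q_K = 268/15.
Price P = 372 - 2·(429/10) = 1431/5.
Meridian's profit: (1431/5)·(751/30) - 136·(751/30) - 2(751/30)² = 2506.6711.

2506.67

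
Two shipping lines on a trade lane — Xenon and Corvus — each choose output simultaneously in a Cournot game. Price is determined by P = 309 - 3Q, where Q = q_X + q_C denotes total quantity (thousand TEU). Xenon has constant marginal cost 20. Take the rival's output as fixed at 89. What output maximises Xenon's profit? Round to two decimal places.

3.67

With the rival's output fixed at 89, Xenon's profit is π_X = (309 - 3·89 - 3q_X)q_X - (20q_X) = (42 - 3q_X)q_X - (20q_X).
∂π_X/∂q_X = 22 - 6q_X = 0, so q_X = 11/3.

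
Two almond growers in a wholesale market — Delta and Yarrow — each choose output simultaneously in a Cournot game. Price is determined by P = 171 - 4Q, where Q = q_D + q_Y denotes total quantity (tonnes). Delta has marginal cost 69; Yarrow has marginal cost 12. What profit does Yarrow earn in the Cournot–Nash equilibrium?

1296

Delta's profit: π_D = (171 - 4Q)q_D - (69q_D). Setting ∂π_D/∂q_D = 0: 102 - 8q_D - 4(q_Y) = 0.
Yarrow's profit: π_Y = (171 - 4Q)q_Y - (12q_Y). Setting ∂π_Y/∂q_Y = 0: 159 - 8q_Y - 4(q_D) = 0.
Best responses: q_D = (102 - 4q_Y)/8, q_Y = (159 - 4q_D)/8.
Substituting one into the other gives q_D = 15/4 and q_Y = 18.
Price P = 171 - 4·(87/4) = 84.
Yarrow's profit: (84 - 12)·18 = 1296.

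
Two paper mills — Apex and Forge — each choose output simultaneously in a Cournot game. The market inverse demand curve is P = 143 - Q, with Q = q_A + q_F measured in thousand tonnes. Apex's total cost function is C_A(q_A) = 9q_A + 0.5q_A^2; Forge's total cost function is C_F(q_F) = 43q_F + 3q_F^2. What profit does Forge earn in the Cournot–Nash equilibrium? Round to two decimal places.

208.36

Apex's profit: π_A = (143 - Q)q_A - (9q_A + (1/2)q_A²). Setting ∂π_A/∂q_A = 0: 134 - 3q_A - (q_F) = 0.
Forge's profit: π_F = (143 - Q)q_F - (43q_F + 3q_F²). Setting ∂π_F/∂q_F = 0: 100 - 8q_F - (q_A) = 0.
Rearranging gives the reaction functions q_A = (134 - q_F)/3 and q_F = (100 - q_A)/8.
Solving the pair: q_A = 972/23, q_F = 166/23.
Price P = 143 - 1138/23 = 93.5217.
Forge's profit: 93.5217·(166/23) - 43·(166/23) - 3(166/23)² = 208.3629.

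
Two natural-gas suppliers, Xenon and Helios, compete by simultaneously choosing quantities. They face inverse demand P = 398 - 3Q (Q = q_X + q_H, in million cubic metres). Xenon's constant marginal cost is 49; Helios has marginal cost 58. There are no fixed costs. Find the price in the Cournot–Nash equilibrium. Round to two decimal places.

168.33

Xenon's profit: π_X = (398 - 3Q)q_X - (49q_X). Setting ∂π_X/∂q_X = 0: 349 - 6q_X - 3(q_H) = 0.
Helios's profit: π_H = (398 - 3Q)q_H - (58q_H). Setting ∂π_H/∂q_H = 0: 340 - 6q_H - 3(q_X) = 0.
So q_X = (349 - 3q_H)/6 and q_H = (340 - 3q_X)/6.
Substituting one into the other gives q_X = 358/9 and q_H = 331/9.
Total output Q = 689/9, so price P = 398 - 3·(689/9) = 505/3.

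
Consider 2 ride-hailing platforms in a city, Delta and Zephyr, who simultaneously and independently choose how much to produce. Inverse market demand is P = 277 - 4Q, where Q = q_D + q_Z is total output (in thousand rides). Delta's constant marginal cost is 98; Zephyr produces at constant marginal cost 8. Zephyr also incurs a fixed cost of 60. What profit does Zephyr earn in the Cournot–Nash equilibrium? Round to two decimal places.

Delta's profit: π_D = (277 - 4Q)q_D - (98q_D). Setting ∂π_D/∂q_D = 0: 179 - 8q_D - 4(q_Z) = 0.
Zephyr's profit: π_Z = (277 - 4Q)q_Z - (8q_Z). Setting ∂π_Z/∂q_Z = 0: 269 - 8q_Z - 4(q_D) = 0.
Rearranging gives the reaction functions q_D = (179 - 4q_Z)/8 and q_Z = (269 - 4q_D)/8.
Solving the pair: q_D = 89/12, q_Z = 359/12.
Price P = 277 - 4·(112/3) = 383/3.
Zephyr's profit: (383/3 - 8)·(359/12) - 60 = 3520.0278.

3520.03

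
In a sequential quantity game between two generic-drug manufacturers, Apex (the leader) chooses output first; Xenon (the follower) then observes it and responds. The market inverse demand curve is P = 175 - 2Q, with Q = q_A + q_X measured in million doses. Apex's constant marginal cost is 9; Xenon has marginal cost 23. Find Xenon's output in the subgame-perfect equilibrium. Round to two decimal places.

15.50

Solve by backward induction. Given q_A, the follower Xenon maximises π_X = (175 - 2q_A - 2q_X)q_X - 23q_X.
Follower FOC: 152 - 2q_A - 4q_X = 0, so q_X(q_A) = (152 - 2q_A)/4.
Apex substitutes q_X(q_A) into its own profit: π_A = q_A(175 - 2q_A - (152 - 2q_A)/2) - 9q_A = (99 - q_A)q_A - 9q_A.
Leader FOC: 90 - 2q_A = 0, so q_A = 45.
Then q_X = (152 - 2·45)/4 = 31/2.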